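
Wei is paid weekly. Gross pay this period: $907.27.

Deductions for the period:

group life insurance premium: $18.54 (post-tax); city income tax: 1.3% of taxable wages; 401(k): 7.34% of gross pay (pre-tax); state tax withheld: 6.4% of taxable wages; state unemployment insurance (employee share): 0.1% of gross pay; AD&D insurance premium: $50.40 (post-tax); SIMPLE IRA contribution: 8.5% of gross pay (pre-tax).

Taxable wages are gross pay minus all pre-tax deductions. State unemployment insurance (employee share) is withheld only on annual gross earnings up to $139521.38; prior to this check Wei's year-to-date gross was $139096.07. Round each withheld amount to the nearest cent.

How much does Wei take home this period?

401(k): $907.27 × 0.0734 = $66.59
SIMPLE IRA contribution: $907.27 × 0.085 = $77.12
Pre-tax total = $66.59 + $77.12 = $143.71
Taxable wages = $907.27 − $143.71 = $763.56
City income tax: $763.56 × 0.013 = $9.93
State tax withheld: $763.56 × 0.064 = $48.87
State unemployment insurance (employee share): only $139521.38 − $139096.07 = $425.31 of this check is subject → $425.31 × 0.001 = $0.43
Group life insurance premium: $18.54
AD&D insurance premium: $50.40
Total deductions = $66.59 + $77.12 + $9.93 + $48.87 + $0.43 + $18.54 + $50.40 = $271.88
Net pay = $907.27 − $271.88 = $635.39

$635.39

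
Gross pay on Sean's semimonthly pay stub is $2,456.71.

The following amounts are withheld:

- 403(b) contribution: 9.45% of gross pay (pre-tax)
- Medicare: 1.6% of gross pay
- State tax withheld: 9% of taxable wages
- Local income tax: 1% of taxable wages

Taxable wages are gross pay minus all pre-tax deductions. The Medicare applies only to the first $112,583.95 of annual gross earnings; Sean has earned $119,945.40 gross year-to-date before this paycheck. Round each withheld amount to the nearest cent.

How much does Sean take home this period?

$2,002.09

403(b) contribution: $2,456.71 × 0.0945 = $232.16
Taxable wages = $2,456.71 − $232.16 = $2,224.55
State tax withheld: $2,224.55 × 0.09 = $200.21
Local income tax: $2,224.55 × 0.01 = $22.25
Medicare: annual cap $112,583.95 already reached (YTD $119,945.40), so $0.00
Total deductions = $232.16 + $200.21 + $22.25 + $0.00 = $454.62
Net pay = $2,456.71 − $454.62 = $2,002.09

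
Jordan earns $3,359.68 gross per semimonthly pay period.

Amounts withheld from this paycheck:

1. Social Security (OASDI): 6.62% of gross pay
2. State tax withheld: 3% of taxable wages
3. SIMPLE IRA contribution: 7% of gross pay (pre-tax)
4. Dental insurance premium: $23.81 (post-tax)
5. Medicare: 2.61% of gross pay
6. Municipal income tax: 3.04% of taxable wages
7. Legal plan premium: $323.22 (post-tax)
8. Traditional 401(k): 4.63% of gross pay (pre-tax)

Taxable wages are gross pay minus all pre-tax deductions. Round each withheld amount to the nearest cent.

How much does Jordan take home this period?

$2,132.49

Traditional 401(k): $3,359.68 × 0.0463 = $155.55
SIMPLE IRA contribution: $3,359.68 × 0.07 = $235.18
Pre-tax total = $155.55 + $235.18 = $390.73
Taxable wages = $3,359.68 − $390.73 = $2,968.95
State tax withheld: $2,968.95 × 0.03 = $89.07
Municipal income tax: $2,968.95 × 0.0304 = $90.26
Medicare: $3,359.68 × 0.0261 = $87.69
Social Security (OASDI): $3,359.68 × 0.0662 = $222.41
Legal plan premium: $323.22
Dental insurance premium: $23.81
Total deductions = $155.55 + $235.18 + $89.07 + $90.26 + $87.69 + $222.41 + $323.22 + $23.81 = $1,227.19
Net pay = $3,359.68 − $1,227.19 = $2,132.49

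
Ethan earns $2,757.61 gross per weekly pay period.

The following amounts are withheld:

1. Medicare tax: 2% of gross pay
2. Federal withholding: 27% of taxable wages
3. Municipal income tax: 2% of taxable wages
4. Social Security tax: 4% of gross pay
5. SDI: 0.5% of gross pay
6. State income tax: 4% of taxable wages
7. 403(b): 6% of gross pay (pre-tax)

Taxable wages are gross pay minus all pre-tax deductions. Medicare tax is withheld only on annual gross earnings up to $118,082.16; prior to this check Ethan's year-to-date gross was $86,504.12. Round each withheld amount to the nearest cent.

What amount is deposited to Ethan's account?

403(b): $2,757.61 × 0.06 = $165.46
Taxable wages = $2,757.61 − $165.46 = $2,592.15
Municipal income tax: $2,592.15 × 0.02 = $51.84
Federal withholding: $2,592.15 × 0.27 = $699.88
State income tax: $2,592.15 × 0.04 = $103.69
Medicare tax: cap not yet reached, full $2,757.61 is subject → $2,757.61 × 0.02 = $55.15
Social Security tax: $2,757.61 × 0.04 = $110.30
SDI: $2,757.61 × 0.005 = $13.79
Total deductions = $165.46 + $51.84 + $699.88 + $103.69 + $55.15 + $110.30 + $13.79 = $1,200.11
Net pay = $2,757.61 − $1,200.11 = $1,557.50

$1,557.50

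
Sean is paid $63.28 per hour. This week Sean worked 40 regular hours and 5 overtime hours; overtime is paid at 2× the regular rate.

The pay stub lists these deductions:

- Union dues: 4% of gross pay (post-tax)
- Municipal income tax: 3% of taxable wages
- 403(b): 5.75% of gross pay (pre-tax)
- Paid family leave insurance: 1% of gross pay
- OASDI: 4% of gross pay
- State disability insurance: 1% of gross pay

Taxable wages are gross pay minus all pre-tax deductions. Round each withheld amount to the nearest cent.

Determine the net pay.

Regular pay: 40 × $63.28 = $2,531.20
Overtime pay: 5 × $63.28 × 2 = $632.80
Gross pay = $2,531.20 + $632.80 = $3,164.00
403(b): $3,164.00 × 0.0575 = $181.93
Taxable wages = $3,164.00 − $181.93 = $2,982.07
Municipal income tax: $2,982.07 × 0.03 = $89.46
Paid family leave insurance: $3,164.00 × 0.01 = $31.64
OASDI: $3,164.00 × 0.04 = $126.56
State disability insurance: $3,164.00 × 0.01 = $31.64
Union dues: $3,164.00 × 0.04 = $126.56
Total deductions = $181.93 + $89.46 + $31.64 + $126.56 + $31.64 + $126.56 = $587.79
Net pay = $3,164.00 − $587.79 = $2,576.21

$2,576.21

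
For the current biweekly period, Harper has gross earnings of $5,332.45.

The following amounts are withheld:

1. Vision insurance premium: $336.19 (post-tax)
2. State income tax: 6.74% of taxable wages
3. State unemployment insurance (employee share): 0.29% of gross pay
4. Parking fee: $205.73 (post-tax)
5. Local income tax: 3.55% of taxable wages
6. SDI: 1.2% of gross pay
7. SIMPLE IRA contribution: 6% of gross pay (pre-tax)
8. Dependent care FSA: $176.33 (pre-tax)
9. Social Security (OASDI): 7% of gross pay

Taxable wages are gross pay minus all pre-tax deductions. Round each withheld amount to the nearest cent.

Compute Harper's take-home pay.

Dependent care FSA: $176.33
SIMPLE IRA contribution: $5,332.45 × 0.06 = $319.95
Pre-tax total = $176.33 + $319.95 = $496.28
Taxable wages = $5,332.45 − $496.28 = $4,836.17
Local income tax: $4,836.17 × 0.0355 = $171.68
State income tax: $4,836.17 × 0.0674 = $325.96
State unemployment insurance (employee share): $5,332.45 × 0.0029 = $15.46
SDI: $5,332.45 × 0.012 = $63.99
Social Security (OASDI): $5,332.45 × 0.07 = $373.27
Parking fee: $205.73
Vision insurance premium: $336.19
Total deductions = $176.33 + $319.95 + $171.68 + $325.96 + $15.46 + $63.99 + $373.27 + $205.73 + $336.19 = $1,988.56
Net pay = $5,332.45 − $1,988.56 = $3,343.89

$3,343.89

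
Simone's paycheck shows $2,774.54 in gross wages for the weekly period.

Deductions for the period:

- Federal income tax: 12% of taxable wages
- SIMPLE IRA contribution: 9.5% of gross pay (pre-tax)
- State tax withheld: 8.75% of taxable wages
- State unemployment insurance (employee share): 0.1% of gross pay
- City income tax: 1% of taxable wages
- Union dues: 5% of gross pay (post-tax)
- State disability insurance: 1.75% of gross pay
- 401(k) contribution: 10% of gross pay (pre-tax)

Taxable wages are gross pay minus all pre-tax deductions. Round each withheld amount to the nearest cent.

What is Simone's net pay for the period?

SIMPLE IRA contribution: $2,774.54 × 0.095 = $263.58
401(k) contribution: $2,774.54 × 0.1 = $277.45
Pre-tax total = $263.58 + $277.45 = $541.03
Taxable wages = $2,774.54 − $541.03 = $2,233.51
State tax withheld: $2,233.51 × 0.0875 = $195.43
Federal income tax: $2,233.51 × 0.12 = $268.02
City income tax: $2,233.51 × 0.01 = $22.34
State disability insurance: $2,774.54 × 0.0175 = $48.55
State unemployment insurance (employee share): $2,774.54 × 0.001 = $2.77
Union dues: $2,774.54 × 0.05 = $138.73
Total deductions = $263.58 + $277.45 + $195.43 + $268.02 + $22.34 + $48.55 + $2.77 + $138.73 = $1,216.87
Net pay = $2,774.54 − $1,216.87 = $1,557.67

$1,557.67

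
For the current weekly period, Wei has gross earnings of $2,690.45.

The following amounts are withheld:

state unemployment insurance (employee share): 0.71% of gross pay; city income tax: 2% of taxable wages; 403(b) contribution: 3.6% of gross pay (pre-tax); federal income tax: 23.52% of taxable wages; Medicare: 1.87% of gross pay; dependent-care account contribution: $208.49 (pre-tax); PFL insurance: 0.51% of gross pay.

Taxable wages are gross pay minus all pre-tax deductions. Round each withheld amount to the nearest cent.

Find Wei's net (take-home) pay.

Dependent-care account contribution: $208.49
403(b) contribution: $2,690.45 × 0.036 = $96.86
Pre-tax total = $208.49 + $96.86 = $305.35
Taxable wages = $2,690.45 − $305.35 = $2,385.10
Federal income tax: $2,385.10 × 0.2352 = $560.98
City income tax: $2,385.10 × 0.02 = $47.70
PFL insurance: $2,690.45 × 0.0051 = $13.72
State unemployment insurance (employee share): $2,690.45 × 0.0071 = $19.10
Medicare: $2,690.45 × 0.0187 = $50.31
Total deductions = $208.49 + $96.86 + $560.98 + $47.70 + $13.72 + $19.10 + $50.31 = $997.16
Net pay = $2,690.45 − $997.16 = $1,693.29

$1,693.29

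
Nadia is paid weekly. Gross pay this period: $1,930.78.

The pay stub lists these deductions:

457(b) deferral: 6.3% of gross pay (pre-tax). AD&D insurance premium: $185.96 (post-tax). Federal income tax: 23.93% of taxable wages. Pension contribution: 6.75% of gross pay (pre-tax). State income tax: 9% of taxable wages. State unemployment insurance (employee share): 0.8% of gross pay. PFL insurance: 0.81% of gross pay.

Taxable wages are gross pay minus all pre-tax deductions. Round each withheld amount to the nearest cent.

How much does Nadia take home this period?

$908.93

Pension contribution: $1,930.78 × 0.0675 = $130.33
457(b) deferral: $1,930.78 × 0.063 = $121.64
Pre-tax total = $130.33 + $121.64 = $251.97
Taxable wages = $1,930.78 − $251.97 = $1,678.81
State income tax: $1,678.81 × 0.09 = $151.09
Federal income tax: $1,678.81 × 0.2393 = $401.74
State unemployment insurance (employee share): $1,930.78 × 0.008 = $15.45
PFL insurance: $1,930.78 × 0.0081 = $15.64
AD&D insurance premium: $185.96
Total deductions = $130.33 + $121.64 + $151.09 + $401.74 + $15.45 + $15.64 + $185.96 = $1,021.85
Net pay = $1,930.78 − $1,021.85 = $908.93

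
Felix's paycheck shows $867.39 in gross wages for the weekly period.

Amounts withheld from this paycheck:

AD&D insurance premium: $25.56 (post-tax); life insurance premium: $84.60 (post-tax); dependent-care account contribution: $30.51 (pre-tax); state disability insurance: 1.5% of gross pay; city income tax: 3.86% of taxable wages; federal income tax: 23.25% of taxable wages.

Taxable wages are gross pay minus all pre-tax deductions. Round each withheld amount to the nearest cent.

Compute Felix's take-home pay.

$486.84

Dependent-care account contribution: $30.51
Taxable wages = $867.39 − $30.51 = $836.88
City income tax: $836.88 × 0.0386 = $32.30
Federal income tax: $836.88 × 0.2325 = $194.57
State disability insurance: $867.39 × 0.015 = $13.01
AD&D insurance premium: $25.56
Life insurance premium: $84.60
Total deductions = $30.51 + $32.30 + $194.57 + $13.01 + $25.56 + $84.60 = $380.55
Net pay = $867.39 − $380.55 = $486.84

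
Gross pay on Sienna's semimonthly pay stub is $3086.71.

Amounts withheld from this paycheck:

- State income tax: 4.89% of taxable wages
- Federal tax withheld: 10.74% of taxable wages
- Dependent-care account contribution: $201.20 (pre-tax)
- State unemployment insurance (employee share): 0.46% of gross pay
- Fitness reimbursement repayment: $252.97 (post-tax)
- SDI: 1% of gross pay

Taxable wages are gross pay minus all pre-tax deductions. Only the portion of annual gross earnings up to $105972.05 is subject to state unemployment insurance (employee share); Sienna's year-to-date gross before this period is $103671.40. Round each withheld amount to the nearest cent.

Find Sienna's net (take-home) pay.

$2140.09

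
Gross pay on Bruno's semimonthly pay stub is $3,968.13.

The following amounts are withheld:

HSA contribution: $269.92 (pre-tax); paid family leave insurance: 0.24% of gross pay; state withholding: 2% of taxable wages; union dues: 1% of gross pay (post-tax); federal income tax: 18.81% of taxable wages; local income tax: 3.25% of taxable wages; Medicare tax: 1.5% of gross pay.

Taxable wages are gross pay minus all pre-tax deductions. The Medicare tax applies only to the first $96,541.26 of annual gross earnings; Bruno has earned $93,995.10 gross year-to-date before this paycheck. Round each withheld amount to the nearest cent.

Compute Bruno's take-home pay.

$2,721.04

HSA contribution: $269.92
Taxable wages = $3,968.13 − $269.92 = $3,698.21
Federal income tax: $3,698.21 × 0.1881 = $695.63
State withholding: $3,698.21 × 0.02 = $73.96
Local income tax: $3,698.21 × 0.0325 = $120.19
Paid family leave insurance: $3,968.13 × 0.0024 = $9.52
Medicare tax: only $96,541.26 − $93,995.10 = $2,546.16 of this check is subject → $2,546.16 × 0.015 = $38.19
Union dues: $3,968.13 × 0.01 = $39.68
Total deductions = $269.92 + $695.63 + $73.96 + $120.19 + $9.52 + $38.19 + $39.68 = $1,247.09
Net pay = $3,968.13 − $1,247.09 = $2,721.04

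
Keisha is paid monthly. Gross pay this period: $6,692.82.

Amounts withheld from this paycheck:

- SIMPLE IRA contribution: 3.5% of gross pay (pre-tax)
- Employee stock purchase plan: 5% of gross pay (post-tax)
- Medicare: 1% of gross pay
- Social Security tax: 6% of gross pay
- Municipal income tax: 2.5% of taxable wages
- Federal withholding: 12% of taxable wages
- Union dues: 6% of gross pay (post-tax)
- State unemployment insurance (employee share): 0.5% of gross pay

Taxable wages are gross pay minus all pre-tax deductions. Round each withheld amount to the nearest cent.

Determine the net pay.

$4,283.91

SIMPLE IRA contribution: $6,692.82 × 0.035 = $234.25
Taxable wages = $6,692.82 − $234.25 = $6,458.57
Federal withholding: $6,458.57 × 0.12 = $775.03
Municipal income tax: $6,458.57 × 0.025 = $161.46
State unemployment insurance (employee share): $6,692.82 × 0.005 = $33.46
Medicare: $6,692.82 × 0.01 = $66.93
Social Security tax: $6,692.82 × 0.06 = $401.57
Employee stock purchase plan: $6,692.82 × 0.05 = $334.64
Union dues: $6,692.82 × 0.06 = $401.57
Total deductions = $234.25 + $775.03 + $161.46 + $33.46 + $66.93 + $401.57 + $334.64 + $401.57 = $2,408.91
Net pay = $6,692.82 − $2,408.91 = $4,283.91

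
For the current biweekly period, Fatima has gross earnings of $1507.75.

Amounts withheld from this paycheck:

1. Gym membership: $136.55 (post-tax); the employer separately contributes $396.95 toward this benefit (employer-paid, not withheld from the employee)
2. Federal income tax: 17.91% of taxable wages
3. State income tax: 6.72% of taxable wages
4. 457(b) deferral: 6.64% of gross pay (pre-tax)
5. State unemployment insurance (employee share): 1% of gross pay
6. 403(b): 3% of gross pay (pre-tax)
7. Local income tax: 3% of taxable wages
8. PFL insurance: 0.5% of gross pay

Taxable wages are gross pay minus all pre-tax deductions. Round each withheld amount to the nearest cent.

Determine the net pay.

457(b) deferral: $1507.75 × 0.0664 = $100.11
403(b): $1507.75 × 0.03 = $45.23
Pre-tax total = $100.11 + $45.23 = $145.34
Taxable wages = $1507.75 − $145.34 = $1362.41
Federal income tax: $1362.41 × 0.1791 = $244.01
State income tax: $1362.41 × 0.0672 = $91.55
Local income tax: $1362.41 × 0.03 = $40.87
PFL insurance: $1507.75 × 0.005 = $7.54
State unemployment insurance (employee share): $1507.75 × 0.01 = $15.08
Gym membership: $136.55
(Employer's $396.95 toward gym membership is not withheld from the employee.)
Total deductions = $100.11 + $45.23 + $244.01 + $91.55 + $40.87 + $7.54 + $15.08 + $136.55 = $680.94
Net pay = $1507.75 − $680.94 = $826.81

$826.81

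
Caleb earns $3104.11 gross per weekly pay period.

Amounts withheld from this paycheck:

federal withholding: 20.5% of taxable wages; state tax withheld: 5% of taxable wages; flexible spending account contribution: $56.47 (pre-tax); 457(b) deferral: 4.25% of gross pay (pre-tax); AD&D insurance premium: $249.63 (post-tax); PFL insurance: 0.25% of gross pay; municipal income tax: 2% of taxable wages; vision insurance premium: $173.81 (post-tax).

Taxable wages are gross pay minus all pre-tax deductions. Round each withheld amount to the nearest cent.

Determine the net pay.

$1682.70

Flexible spending account contribution: $56.47
457(b) deferral: $3104.11 × 0.0425 = $131.92
Pre-tax total = $56.47 + $131.92 = $188.39
Taxable wages = $3104.11 − $188.39 = $2915.72
Federal withholding: $2915.72 × 0.205 = $597.72
State tax withheld: $2915.72 × 0.05 = $145.79
Municipal income tax: $2915.72 × 0.02 = $58.31
PFL insurance: $3104.11 × 0.0025 = $7.76
Vision insurance premium: $173.81
AD&D insurance premium: $249.63
Total deductions = $56.47 + $131.92 + $597.72 + $145.79 + $58.31 + $7.76 + $173.81 + $249.63 = $1421.41
Net pay = $3104.11 − $1421.41 = $1682.70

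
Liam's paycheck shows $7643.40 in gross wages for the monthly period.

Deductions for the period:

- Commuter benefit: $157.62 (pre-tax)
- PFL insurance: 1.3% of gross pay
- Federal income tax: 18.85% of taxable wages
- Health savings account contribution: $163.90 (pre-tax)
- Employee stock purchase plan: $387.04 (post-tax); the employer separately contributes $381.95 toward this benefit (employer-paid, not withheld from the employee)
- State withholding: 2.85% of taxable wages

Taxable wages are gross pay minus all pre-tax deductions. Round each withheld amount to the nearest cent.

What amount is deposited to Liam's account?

$5246.64

Commuter benefit: $157.62
Health savings account contribution: $163.90
Pre-tax total = $157.62 + $163.90 = $321.52
Taxable wages = $7643.40 − $321.52 = $7321.88
State withholding: $7321.88 × 0.0285 = $208.67
Federal income tax: $7321.88 × 0.1885 = $1380.17
PFL insurance: $7643.40 × 0.013 = $99.36
Employee stock purchase plan: $387.04
(Employer's $381.95 toward employee stock purchase plan is not withheld from the employee.)
Total deductions = $157.62 + $163.90 + $208.67 + $1380.17 + $99.36 + $387.04 = $2396.76
Net pay = $7643.40 − $2396.76 = $5246.64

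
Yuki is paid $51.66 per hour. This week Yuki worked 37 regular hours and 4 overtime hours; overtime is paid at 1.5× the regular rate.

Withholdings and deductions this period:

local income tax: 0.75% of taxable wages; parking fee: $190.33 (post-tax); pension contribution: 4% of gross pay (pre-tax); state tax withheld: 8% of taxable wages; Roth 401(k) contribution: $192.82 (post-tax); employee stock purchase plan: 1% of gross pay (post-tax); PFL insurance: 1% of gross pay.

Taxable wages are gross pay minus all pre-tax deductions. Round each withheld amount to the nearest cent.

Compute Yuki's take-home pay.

$1,518.36

Regular pay: 37 × $51.66 = $1,911.42
Overtime pay: 4 × $51.66 × 1.5 = $309.96
Gross pay = $1,911.42 + $309.96 = $2,221.38
Pension contribution: $2,221.38 × 0.04 = $88.86
Taxable wages = $2,221.38 − $88.86 = $2,132.52
Local income tax: $2,132.52 × 0.0075 = $15.99
State tax withheld: $2,132.52 × 0.08 = $170.60
PFL insurance: $2,221.38 × 0.01 = $22.21
Employee stock purchase plan: $2,221.38 × 0.01 = $22.21
Roth 401(k) contribution: $192.82
Parking fee: $190.33
Total deductions = $88.86 + $15.99 + $170.60 + $22.21 + $22.21 + $192.82 + $190.33 = $703.02
Net pay = $2,221.38 − $703.02 = $1,518.36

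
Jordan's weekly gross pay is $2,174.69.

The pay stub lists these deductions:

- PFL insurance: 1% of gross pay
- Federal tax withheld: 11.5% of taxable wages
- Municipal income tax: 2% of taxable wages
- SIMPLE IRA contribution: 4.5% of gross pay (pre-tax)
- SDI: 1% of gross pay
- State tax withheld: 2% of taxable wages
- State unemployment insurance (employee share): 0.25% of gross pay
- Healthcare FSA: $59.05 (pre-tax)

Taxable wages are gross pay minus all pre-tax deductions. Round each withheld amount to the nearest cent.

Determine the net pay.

SIMPLE IRA contribution: $2,174.69 × 0.045 = $97.86
Healthcare FSA: $59.05
Pre-tax total = $97.86 + $59.05 = $156.91
Taxable wages = $2,174.69 − $156.91 = $2,017.78
Federal tax withheld: $2,017.78 × 0.115 = $232.04
Municipal income tax: $2,017.78 × 0.02 = $40.36
State tax withheld: $2,017.78 × 0.02 = $40.36
SDI: $2,174.69 × 0.01 = $21.75
PFL insurance: $2,174.69 × 0.01 = $21.75
State unemployment insurance (employee share): $2,174.69 × 0.0025 = $5.44
Total deductions = $97.86 + $59.05 + $232.04 + $40.36 + $40.36 + $21.75 + $21.75 + $5.44 = $518.61
Net pay = $2,174.69 − $518.61 = $1,656.08

$1,656.08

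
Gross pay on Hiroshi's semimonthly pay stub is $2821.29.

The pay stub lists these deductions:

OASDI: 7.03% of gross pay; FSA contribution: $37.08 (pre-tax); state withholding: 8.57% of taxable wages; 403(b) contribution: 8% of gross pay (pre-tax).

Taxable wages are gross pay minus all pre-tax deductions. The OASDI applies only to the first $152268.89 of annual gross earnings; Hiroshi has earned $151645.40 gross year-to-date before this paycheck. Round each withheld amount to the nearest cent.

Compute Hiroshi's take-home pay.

$2295.42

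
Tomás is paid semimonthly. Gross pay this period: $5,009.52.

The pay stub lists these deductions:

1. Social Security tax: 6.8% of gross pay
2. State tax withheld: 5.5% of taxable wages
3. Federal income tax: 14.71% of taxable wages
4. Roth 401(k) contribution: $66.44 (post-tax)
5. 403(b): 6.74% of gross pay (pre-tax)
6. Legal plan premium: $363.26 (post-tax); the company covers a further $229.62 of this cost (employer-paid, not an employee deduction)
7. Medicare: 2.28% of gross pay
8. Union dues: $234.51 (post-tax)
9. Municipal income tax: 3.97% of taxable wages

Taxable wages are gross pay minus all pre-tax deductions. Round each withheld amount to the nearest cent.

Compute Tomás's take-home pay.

$2,423.15

403(b): $5,009.52 × 0.0674 = $337.64
Taxable wages = $5,009.52 − $337.64 = $4,671.88
State tax withheld: $4,671.88 × 0.055 = $256.95
Municipal income tax: $4,671.88 × 0.0397 = $185.47
Federal income tax: $4,671.88 × 0.1471 = $687.23
Medicare: $5,009.52 × 0.0228 = $114.22
Social Security tax: $5,009.52 × 0.068 = $340.65
Roth 401(k) contribution: $66.44
Legal plan premium: $363.26
Union dues: $234.51
(Employer's $229.62 toward legal plan premium is not withheld from the employee.)
Total deductions = $337.64 + $256.95 + $185.47 + $687.23 + $114.22 + $340.65 + $66.44 + $363.26 + $234.51 = $2,586.37
Net pay = $5,009.52 − $2,586.37 = $2,423.15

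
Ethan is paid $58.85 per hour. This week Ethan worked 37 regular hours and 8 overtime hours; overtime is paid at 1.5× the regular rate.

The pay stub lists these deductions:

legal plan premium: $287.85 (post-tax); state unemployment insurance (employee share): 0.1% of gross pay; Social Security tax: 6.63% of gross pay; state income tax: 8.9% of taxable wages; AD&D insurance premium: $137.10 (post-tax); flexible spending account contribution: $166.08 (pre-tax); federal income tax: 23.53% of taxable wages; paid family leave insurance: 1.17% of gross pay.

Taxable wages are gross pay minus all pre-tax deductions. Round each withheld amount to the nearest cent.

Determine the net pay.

Regular pay: 37 × $58.85 = $2,177.45
Overtime pay: 8 × $58.85 × 1.5 = $706.20
Gross pay = $2,177.45 + $706.20 = $2,883.65
Flexible spending account contribution: $166.08
Taxable wages = $2,883.65 − $166.08 = $2,717.57
State income tax: $2,717.57 × 0.089 = $241.86
Federal income tax: $2,717.57 × 0.2353 = $639.44
State unemployment insurance (employee share): $2,883.65 × 0.001 = $2.88
Paid family leave insurance: $2,883.65 × 0.0117 = $33.74
Social Security tax: $2,883.65 × 0.0663 = $191.19
AD&D insurance premium: $137.10
Legal plan premium: $287.85
Total deductions = $166.08 + $241.86 + $639.44 + $2.88 + $33.74 + $191.19 + $137.10 + $287.85 = $1,700.14
Net pay = $2,883.65 − $1,700.14 = $1,183.51

$1,183.51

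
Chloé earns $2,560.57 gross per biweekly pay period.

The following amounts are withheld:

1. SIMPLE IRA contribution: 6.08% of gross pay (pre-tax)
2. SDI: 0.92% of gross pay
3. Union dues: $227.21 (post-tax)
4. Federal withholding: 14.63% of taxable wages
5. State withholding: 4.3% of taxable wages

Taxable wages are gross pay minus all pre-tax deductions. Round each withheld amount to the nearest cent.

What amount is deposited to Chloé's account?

$1,698.87

SIMPLE IRA contribution: $2,560.57 × 0.0608 = $155.68
Taxable wages = $2,560.57 − $155.68 = $2,404.89
Federal withholding: $2,404.89 × 0.1463 = $351.84
State withholding: $2,404.89 × 0.043 = $103.41
SDI: $2,560.57 × 0.0092 = $23.56
Union dues: $227.21
Total deductions = $155.68 + $351.84 + $103.41 + $23.56 + $227.21 = $861.70
Net pay = $2,560.57 − $861.70 = $1,698.87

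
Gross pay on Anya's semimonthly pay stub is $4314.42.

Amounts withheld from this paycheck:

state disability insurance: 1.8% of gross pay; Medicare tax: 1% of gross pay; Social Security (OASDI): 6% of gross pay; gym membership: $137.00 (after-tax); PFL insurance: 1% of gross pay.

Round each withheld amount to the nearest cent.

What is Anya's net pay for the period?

$3754.61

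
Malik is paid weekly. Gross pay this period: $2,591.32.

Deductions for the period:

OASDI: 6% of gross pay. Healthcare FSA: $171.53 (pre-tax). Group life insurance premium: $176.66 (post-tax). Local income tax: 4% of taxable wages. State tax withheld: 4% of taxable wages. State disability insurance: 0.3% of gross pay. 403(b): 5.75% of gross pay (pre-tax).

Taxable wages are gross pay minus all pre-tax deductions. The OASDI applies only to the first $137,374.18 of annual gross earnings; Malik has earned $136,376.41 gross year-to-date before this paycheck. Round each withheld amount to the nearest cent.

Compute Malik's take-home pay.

Healthcare FSA: $171.53
403(b): $2,591.32 × 0.0575 = $149.00
Pre-tax total = $171.53 + $149.00 = $320.53
Taxable wages = $2,591.32 − $320.53 = $2,270.79
Local income tax: $2,270.79 × 0.04 = $90.83
State tax withheld: $2,270.79 × 0.04 = $90.83
State disability insurance: $2,591.32 × 0.003 = $7.77
OASDI: only $137,374.18 − $136,376.41 = $997.77 of this check is subject → $997.77 × 0.06 = $59.87
Group life insurance premium: $176.66
Total deductions = $171.53 + $149.00 + $90.83 + $90.83 + $7.77 + $59.87 + $176.66 = $746.49
Net pay = $2,591.32 − $746.49 = $1,844.83

$1,844.83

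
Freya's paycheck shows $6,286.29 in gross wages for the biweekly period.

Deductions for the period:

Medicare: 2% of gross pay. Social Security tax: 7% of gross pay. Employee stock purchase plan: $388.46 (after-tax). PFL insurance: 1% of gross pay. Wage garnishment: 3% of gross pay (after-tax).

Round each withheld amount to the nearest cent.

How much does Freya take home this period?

Social Security tax: $6,286.29 × 0.07 = $440.04
PFL insurance: $6,286.29 × 0.01 = $62.86
Medicare: $6,286.29 × 0.02 = $125.73
Employee stock purchase plan: $388.46
Wage garnishment: $6,286.29 × 0.03 = $188.59
Total deductions = $440.04 + $62.86 + $125.73 + $388.46 + $188.59 = $1,205.68
Net pay = $6,286.29 − $1,205.68 = $5,080.61

$5,080.61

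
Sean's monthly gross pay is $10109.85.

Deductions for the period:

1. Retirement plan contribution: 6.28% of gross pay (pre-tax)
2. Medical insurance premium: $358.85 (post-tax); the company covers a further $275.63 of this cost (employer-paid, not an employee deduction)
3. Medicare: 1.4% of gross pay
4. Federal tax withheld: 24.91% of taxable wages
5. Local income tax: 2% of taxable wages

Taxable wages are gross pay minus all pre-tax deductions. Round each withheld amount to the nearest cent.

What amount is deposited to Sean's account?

$6424.85

Retirement plan contribution: $10109.85 × 0.0628 = $634.90
Taxable wages = $10109.85 − $634.90 = $9474.95
Local income tax: $9474.95 × 0.02 = $189.50
Federal tax withheld: $9474.95 × 0.2491 = $2360.21
Medicare: $10109.85 × 0.014 = $141.54
Medical insurance premium: $358.85
(Employer's $275.63 toward medical insurance premium is not withheld from the employee.)
Total deductions = $634.90 + $189.50 + $2360.21 + $141.54 + $358.85 = $3685.00
Net pay = $10109.85 − $3685.00 = $6424.85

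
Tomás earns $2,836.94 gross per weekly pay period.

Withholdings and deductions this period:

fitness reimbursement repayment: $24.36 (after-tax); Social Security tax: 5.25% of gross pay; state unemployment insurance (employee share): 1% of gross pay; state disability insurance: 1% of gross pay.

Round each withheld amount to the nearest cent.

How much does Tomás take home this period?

Social Security tax: $2,836.94 × 0.0525 = $148.94
State unemployment insurance (employee share): $2,836.94 × 0.01 = $28.37
State disability insurance: $2,836.94 × 0.01 = $28.37
Fitness reimbursement repayment: $24.36
Total deductions = $148.94 + $28.37 + $28.37 + $24.36 = $230.04
Net pay = $2,836.94 − $230.04 = $2,606.90

$2,606.90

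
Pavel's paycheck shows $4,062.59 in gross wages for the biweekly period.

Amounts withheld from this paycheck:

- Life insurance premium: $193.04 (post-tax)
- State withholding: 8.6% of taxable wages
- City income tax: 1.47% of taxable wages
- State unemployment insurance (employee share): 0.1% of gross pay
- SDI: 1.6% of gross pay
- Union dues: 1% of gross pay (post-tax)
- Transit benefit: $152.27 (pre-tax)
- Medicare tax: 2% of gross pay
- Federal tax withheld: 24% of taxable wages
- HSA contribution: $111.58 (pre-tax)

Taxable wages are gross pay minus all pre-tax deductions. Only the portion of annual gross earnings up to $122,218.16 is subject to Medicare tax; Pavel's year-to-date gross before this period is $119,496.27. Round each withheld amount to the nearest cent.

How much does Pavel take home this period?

Transit benefit: $152.27
HSA contribution: $111.58
Pre-tax total = $152.27 + $111.58 = $263.85
Taxable wages = $4,062.59 − $263.85 = $3,798.74
City income tax: $3,798.74 × 0.0147 = $55.84
Federal tax withheld: $3,798.74 × 0.24 = $911.70
State withholding: $3,798.74 × 0.086 = $326.69
State unemployment insurance (employee share): $4,062.59 × 0.001 = $4.06
Medicare tax: only $122,218.16 − $119,496.27 = $2,721.89 of this check is subject → $2,721.89 × 0.02 = $54.44
SDI: $4,062.59 × 0.016 = $65.00
Union dues: $4,062.59 × 0.01 = $40.63
Life insurance premium: $193.04
Total deductions = $152.27 + $111.58 + $55.84 + $911.70 + $326.69 + $4.06 + $54.44 + $65.00 + $40.63 + $193.04 = $1,915.25
Net pay = $4,062.59 − $1,915.25 = $2,147.34

$2,147.34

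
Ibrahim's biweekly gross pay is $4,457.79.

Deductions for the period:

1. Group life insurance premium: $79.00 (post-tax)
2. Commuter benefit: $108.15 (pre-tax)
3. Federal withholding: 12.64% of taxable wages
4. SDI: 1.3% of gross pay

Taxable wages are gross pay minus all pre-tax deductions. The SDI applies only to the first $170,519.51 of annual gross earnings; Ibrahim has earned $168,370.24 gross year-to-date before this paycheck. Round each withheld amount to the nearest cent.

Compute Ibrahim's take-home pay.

$3,692.91

Commuter benefit: $108.15
Taxable wages = $4,457.79 − $108.15 = $4,349.64
Federal withholding: $4,349.64 × 0.1264 = $549.79
SDI: only $170,519.51 − $168,370.24 = $2,149.27 of this check is subject → $2,149.27 × 0.013 = $27.94
Group life insurance premium: $79.00
Total deductions = $108.15 + $549.79 + $27.94 + $79.00 = $764.88
Net pay = $4,457.79 − $764.88 = $3,692.91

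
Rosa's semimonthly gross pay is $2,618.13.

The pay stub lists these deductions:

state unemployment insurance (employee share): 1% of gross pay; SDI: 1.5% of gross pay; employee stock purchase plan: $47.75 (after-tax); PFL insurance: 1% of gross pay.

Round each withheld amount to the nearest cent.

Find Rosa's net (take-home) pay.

$2,478.75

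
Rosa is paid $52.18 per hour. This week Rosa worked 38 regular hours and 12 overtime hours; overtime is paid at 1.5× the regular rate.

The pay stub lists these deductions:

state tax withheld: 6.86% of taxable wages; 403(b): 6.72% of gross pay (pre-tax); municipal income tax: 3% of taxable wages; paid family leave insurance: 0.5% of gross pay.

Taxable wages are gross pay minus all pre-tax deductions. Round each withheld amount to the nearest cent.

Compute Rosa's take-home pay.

$2,442.36

Regular pay: 38 × $52.18 = $1,982.84
Overtime pay: 12 × $52.18 × 1.5 = $939.24
Gross pay = $1,982.84 + $939.24 = $2,922.08
403(b): $2,922.08 × 0.0672 = $196.36
Taxable wages = $2,922.08 − $196.36 = $2,725.72
State tax withheld: $2,725.72 × 0.0686 = $186.98
Municipal income tax: $2,725.72 × 0.03 = $81.77
Paid family leave insurance: $2,922.08 × 0.005 = $14.61
Total deductions = $196.36 + $186.98 + $81.77 + $14.61 = $479.72
Net pay = $2,922.08 − $479.72 = $2,442.36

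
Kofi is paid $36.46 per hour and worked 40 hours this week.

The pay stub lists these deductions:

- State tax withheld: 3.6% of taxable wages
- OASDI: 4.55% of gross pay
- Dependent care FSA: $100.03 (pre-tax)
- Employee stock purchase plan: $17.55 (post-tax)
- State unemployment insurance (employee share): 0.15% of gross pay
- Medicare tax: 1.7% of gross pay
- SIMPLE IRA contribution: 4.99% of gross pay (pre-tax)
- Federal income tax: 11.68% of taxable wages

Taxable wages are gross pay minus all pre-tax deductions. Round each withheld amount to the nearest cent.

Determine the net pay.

$978.27

Gross pay: 40 × $36.46 = $1458.40
SIMPLE IRA contribution: $1458.40 × 0.0499 = $72.77
Dependent care FSA: $100.03
Pre-tax total = $72.77 + $100.03 = $172.80
Taxable wages = $1458.40 − $172.80 = $1285.60
State tax withheld: $1285.60 × 0.036 = $46.28
Federal income tax: $1285.60 × 0.1168 = $150.16
State unemployment insurance (employee share): $1458.40 × 0.0015 = $2.19
Medicare tax: $1458.40 × 0.017 = $24.79
OASDI: $1458.40 × 0.0455 = $66.36
Employee stock purchase plan: $17.55
Total deductions = $72.77 + $100.03 + $46.28 + $150.16 + $2.19 + $24.79 + $66.36 + $17.55 = $480.13
Net pay = $1458.40 − $480.13 = $978.27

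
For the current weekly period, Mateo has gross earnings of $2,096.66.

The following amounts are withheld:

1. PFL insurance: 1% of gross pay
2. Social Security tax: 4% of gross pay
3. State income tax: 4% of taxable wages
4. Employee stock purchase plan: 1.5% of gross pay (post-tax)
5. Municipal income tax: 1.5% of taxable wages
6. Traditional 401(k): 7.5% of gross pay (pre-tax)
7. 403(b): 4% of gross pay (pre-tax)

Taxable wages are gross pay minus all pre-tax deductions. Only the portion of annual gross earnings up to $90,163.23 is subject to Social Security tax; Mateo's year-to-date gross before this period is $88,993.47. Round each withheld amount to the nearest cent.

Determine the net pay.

$1,654.28

403(b): $2,096.66 × 0.04 = $83.87
Traditional 401(k): $2,096.66 × 0.075 = $157.25
Pre-tax total = $83.87 + $157.25 = $241.12
Taxable wages = $2,096.66 − $241.12 = $1,855.54
State income tax: $1,855.54 × 0.04 = $74.22
Municipal income tax: $1,855.54 × 0.015 = $27.83
Social Security tax: only $90,163.23 − $88,993.47 = $1,169.76 of this check is subject → $1,169.76 × 0.04 = $46.79
PFL insurance: $2,096.66 × 0.01 = $20.97
Employee stock purchase plan: $2,096.66 × 0.015 = $31.45
Total deductions = $83.87 + $157.25 + $74.22 + $27.83 + $46.79 + $20.97 + $31.45 = $442.38
Net pay = $2,096.66 − $442.38 = $1,654.28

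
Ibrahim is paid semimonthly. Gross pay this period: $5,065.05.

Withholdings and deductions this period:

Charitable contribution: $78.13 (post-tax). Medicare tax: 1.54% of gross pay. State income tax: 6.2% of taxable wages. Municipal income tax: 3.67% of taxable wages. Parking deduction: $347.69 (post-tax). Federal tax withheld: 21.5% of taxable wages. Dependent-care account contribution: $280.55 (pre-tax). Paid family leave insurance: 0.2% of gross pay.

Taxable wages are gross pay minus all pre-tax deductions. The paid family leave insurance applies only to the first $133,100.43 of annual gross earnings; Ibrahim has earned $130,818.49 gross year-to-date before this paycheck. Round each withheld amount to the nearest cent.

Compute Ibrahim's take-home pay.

Dependent-care account contribution: $280.55
Taxable wages = $5,065.05 − $280.55 = $4,784.50
State income tax: $4,784.50 × 0.062 = $296.64
Municipal income tax: $4,784.50 × 0.0367 = $175.59
Federal tax withheld: $4,784.50 × 0.215 = $1,028.67
Paid family leave insurance: only $133,100.43 − $130,818.49 = $2,281.94 of this check is subject → $2,281.94 × 0.002 = $4.56
Medicare tax: $5,065.05 × 0.0154 = $78.00
Charitable contribution: $78.13
Parking deduction: $347.69
Total deductions = $280.55 + $296.64 + $175.59 + $1,028.67 + $4.56 + $78.00 + $78.13 + $347.69 = $2,289.83
Net pay = $5,065.05 − $2,289.83 = $2,775.22

$2,775.22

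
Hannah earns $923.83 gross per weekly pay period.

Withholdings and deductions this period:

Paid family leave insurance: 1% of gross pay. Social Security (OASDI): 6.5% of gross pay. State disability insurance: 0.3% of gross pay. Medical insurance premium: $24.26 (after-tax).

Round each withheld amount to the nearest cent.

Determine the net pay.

$827.51

Paid family leave insurance: $923.83 × 0.01 = $9.24
Social Security (OASDI): $923.83 × 0.065 = $60.05
State disability insurance: $923.83 × 0.003 = $2.77
Medical insurance premium: $24.26
Total deductions = $9.24 + $60.05 + $2.77 + $24.26 = $96.32
Net pay = $923.83 − $96.32 = $827.51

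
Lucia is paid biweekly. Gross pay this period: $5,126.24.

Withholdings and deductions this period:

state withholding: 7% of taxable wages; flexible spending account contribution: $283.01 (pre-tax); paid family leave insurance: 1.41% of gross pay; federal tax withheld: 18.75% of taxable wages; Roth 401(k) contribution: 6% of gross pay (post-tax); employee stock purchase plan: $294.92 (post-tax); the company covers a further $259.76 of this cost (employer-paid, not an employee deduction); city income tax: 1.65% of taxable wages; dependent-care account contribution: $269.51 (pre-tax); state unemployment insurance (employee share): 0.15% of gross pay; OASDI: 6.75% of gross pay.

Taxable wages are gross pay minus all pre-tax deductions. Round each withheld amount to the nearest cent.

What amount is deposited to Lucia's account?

Flexible spending account contribution: $283.01
Dependent-care account contribution: $269.51
Pre-tax total = $283.01 + $269.51 = $552.52
Taxable wages = $5,126.24 − $552.52 = $4,573.72
City income tax: $4,573.72 × 0.0165 = $75.47
State withholding: $4,573.72 × 0.07 = $320.16
Federal tax withheld: $4,573.72 × 0.1875 = $857.57
OASDI: $5,126.24 × 0.0675 = $346.02
State unemployment insurance (employee share): $5,126.24 × 0.0015 = $7.69
Paid family leave insurance: $5,126.24 × 0.0141 = $72.28
Roth 401(k) contribution: $5,126.24 × 0.06 = $307.57
Employee stock purchase plan: $294.92
(Employer's $259.76 toward employee stock purchase plan is not withheld from the employee.)
Total deductions = $283.01 + $269.51 + $75.47 + $320.16 + $857.57 + $346.02 + $7.69 + $72.28 + $307.57 + $294.92 = $2,834.20
Net pay = $5,126.24 − $2,834.20 = $2,292.04

$2,292.04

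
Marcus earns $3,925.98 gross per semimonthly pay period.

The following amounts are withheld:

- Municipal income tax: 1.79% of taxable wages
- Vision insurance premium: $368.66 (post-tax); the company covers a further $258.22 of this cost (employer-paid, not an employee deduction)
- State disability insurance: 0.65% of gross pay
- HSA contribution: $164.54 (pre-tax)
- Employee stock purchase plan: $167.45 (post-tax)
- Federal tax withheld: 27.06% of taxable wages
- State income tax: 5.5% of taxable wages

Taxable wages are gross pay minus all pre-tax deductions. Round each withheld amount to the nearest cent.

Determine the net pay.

HSA contribution: $164.54
Taxable wages = $3,925.98 − $164.54 = $3,761.44
Municipal income tax: $3,761.44 × 0.0179 = $67.33
State income tax: $3,761.44 × 0.055 = $206.88
Federal tax withheld: $3,761.44 × 0.2706 = $1,017.85
State disability insurance: $3,925.98 × 0.0065 = $25.52
Vision insurance premium: $368.66
Employee stock purchase plan: $167.45
(Employer's $258.22 toward vision insurance premium is not withheld from the employee.)
Total deductions = $164.54 + $67.33 + $206.88 + $1,017.85 + $25.52 + $368.66 + $167.45 = $2,018.23
Net pay = $3,925.98 − $2,018.23 = $1,907.75

$1,907.75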